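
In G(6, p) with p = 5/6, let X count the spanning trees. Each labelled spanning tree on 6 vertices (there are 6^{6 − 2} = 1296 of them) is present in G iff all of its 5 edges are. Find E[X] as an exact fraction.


K_6 has 6^{6 − 2} = 1296 labelled spanning trees.
For each such spanning tree H, let X_H = 1 if all 5 edges of H are present in G. Then P[X_H = 1] = p^{5} = (5/6)^{5} = 3125/7776.
By linearity: E[X] = Σ_H E[X_H] = 1296 · p^{5} = 1296 · 3125/7776 = 3125/6.
Numerically: E[X] ≈ 520.8.

E[X] = 1296 · (5/6)^{5} = 3125/6 ≈ 520.8.


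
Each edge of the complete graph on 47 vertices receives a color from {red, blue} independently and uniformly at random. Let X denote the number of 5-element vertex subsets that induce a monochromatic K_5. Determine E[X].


Let X = Σ_S X_S over the C(47, 5) = 1533939 subsets S of size 5, where X_S = 1 if the K_5 on S is monochromatic.
For a fixed S, the K_5 on S has C(5, 2) = 10 edges. P[all 10 edges red] = (1/2)^10, and likewise for blue, so P[monochromatic] = 2·(1/2)^10 = 2^{1 − 10} = 1/512.
By linearity: E[X] = C(47, 5) · 2^{1 − 10} = 1533939 · 1/512 = 1533939/512.
Numerically: E[X] ≈ 2995.97461.

E[X] = C(47,5)·2^(1−C(5,2)) = 1533939/512 ≈ 2995.97461.


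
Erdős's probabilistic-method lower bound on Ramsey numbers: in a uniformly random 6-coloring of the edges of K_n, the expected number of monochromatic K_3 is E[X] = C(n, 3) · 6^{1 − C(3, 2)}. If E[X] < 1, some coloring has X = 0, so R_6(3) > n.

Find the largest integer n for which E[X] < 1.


We need C(n, 3) · 6^{1 − 3} < 1, i.e. C(n, 3) < 6^{3 − 1} = 36.
Check values of n near the boundary:
  n = 3: C(3, 3) = 1; 1 < 36? YES
  n = 4: C(4, 3) = 4; 4 < 36? YES
  n = 5: C(5, 3) = 10; 10 < 36? YES
  n = 6: C(6, 3) = 20; 20 < 36? YES
  n = 7: C(7, 3) = 35; 35 < 36? YES
  n = 8: C(8, 3) = 56; 56 < 36? NO
  n = 9: C(9, 3) = 84; 84 < 36? NO
  n = 10: C(10, 3) = 120; 120 < 36? NO
The largest n with C(n, 3) < 36 is n = 7 (where E[X] = 35/36 ≈ 0.97222). Hence R_6(3) > 7, i.e. R_6(3) ≥ 8.

Largest n = 7; hence R_6(3) > 7.


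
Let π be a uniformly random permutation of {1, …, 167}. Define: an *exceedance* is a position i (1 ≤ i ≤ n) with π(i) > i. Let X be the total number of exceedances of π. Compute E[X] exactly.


Write X = Σ_{i=1}^{167} X_i, where X_i = 1_{π(i) > i}.
For each fixed i, π(i) is uniform over {1, …, 167} (marginal of a uniform permutation), so P[π(i) > i] = (n − i)/n. Summing: Σ_{i=1}^{167} (n − i)/n = (0 + 1 + … + 166)/167 = 167(167 − 1)/(2·167) = (167 − 1)/2.
Hence E[X] = Σ_{i=1}^{167} (167 − i)/167 = 83 ≈ 83.00000.

E[X] = 83 = 83.00000.


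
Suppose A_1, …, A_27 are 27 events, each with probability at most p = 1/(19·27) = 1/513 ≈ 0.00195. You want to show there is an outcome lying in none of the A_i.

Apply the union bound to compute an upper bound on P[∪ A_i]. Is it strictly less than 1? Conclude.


Union bound: P[∪_{i=1}^{27} A_i] ≤ Σ_i P[A_i] ≤ 27·p = 27·(1/513) = 1/19.
Numerically: 1/19 ≈ 0.05263.
Is 1/19 < 1? YES.
Since P[∪ A_i] ≤ 1/19 < 1, the complement has P[∩ A_i^c] ≥ 1 − 1/19 = 18/19 > 0, so some outcome avoids every A_i.

27·p = 1/19 ≈ 0.05263; existence CERTIFIED by the union bound.


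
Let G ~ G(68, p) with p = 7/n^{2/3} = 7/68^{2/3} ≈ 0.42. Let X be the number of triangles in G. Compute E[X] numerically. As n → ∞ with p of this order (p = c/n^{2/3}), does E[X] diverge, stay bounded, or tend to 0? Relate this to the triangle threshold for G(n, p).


Number of potential triangles: C(68, 3) = 50116.
Each occurs with probability p³ ≈ (0.42)³ ≈ 7.41782e-02.
By linearity: E[X] = C(68, 3)·p³ ≈ 50116 · 7.41782e-02 ≈ 3717.515.
Since α = 2/3 < 1, p = c/n^{2/3} ≫ 1/n is above the triangle threshold p ~ 1/n. Asymptotically E[X] ~ (c³/6)·n^{3(1−α)} = (7³/6)·n^{1} → ∞; triangles are abundant w.h.p.

E[X] ≈ 3717.515; in regime p = Θ(1/n^{2/3}) E[X] diverges (above the triangle threshold p ~ 1/n).


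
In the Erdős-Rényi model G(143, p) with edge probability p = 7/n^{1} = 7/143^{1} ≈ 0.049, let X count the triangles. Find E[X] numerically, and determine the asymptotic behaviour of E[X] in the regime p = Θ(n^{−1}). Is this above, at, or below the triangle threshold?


Number of potential triangles: C(143, 3) = 477191.
Each occurs with probability p³ ≈ (0.049)³ ≈ 1.17297e-04.
By linearity: E[X] = C(143, 3)·p³ ≈ 477191 · 1.17297e-04 ≈ 55.973.
Here α = 1, so p = 7/n is exactly at the triangle threshold p ~ 1/n. Asymptotically E[X] → c³/6 = 7³/6 = 343/6 ≈ 57.167, a bounded constant. In this regime the triangle count is asymptotically Poisson(c³/6).

E[X] ≈ 55.973; in regime p = Θ(1/n^{1}) E[X] stays bounded (at the triangle threshold p ~ 1/n).


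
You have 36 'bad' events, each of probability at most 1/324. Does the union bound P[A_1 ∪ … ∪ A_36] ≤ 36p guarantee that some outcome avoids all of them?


Union bound: P[∪_{i=1}^{36} A_i] ≤ Σ_i P[A_i] ≤ 36·p = 36·(1/324) = 1/9.
Numerically: 1/9 ≈ 0.111111.
Is 1/9 < 1? YES.
Since P[∪ A_i] ≤ 1/9 < 1, the complement has P[∩ A_i^c] ≥ 1 − 1/9 = 8/9 > 0, so some outcome avoids every A_i.

36·p = 1/9 ≈ 0.111111; existence CERTIFIED by the union bound.


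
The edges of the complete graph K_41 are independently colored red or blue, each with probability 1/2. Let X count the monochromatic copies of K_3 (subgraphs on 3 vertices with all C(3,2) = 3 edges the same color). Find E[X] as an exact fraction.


Let X = Σ_S X_S over the C(41, 3) = 10660 subsets S of size 3, where X_S = 1 if the K_3 on S is monochromatic.
For a fixed S, the K_3 on S has C(3, 2) = 3 edges. P[all 3 edges red] = (1/2)^3, and likewise for blue, so P[monochromatic] = 2·(1/2)^3 = 2^{1 − 3} = 1/4.
Summing: E[X] = C(41, 3) · 2^{1 − 3} = 10660 · 1/4 = 2665.
Numerically: E[X] ≈ 2665.000.

E[X] = C(41,3)·2^(1−C(3,2)) = 2665 ≈ 2665.000.


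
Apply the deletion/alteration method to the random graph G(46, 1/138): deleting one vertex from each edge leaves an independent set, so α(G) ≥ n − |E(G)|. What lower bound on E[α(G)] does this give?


E[|E(G)|] = C(46, 2)·p = 1035 · (1/138) = 15/2.
E[α(G)] ≥ n − E[|E(G)|] = 46 − 15/2 = 77/2.
Numerically: ≈ 38.50000.
(This is only a lower bound; the true E[α(G)] may be larger.)

E[α(G)] ≥ 77/2 ≈ 38.50000.


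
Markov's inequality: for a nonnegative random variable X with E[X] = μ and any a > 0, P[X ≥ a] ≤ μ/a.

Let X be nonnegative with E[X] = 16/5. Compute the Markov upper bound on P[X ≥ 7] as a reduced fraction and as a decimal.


μ = E[X] = 16/5, a = 7.
Markov: P[X ≥ 7] ≤ μ/a = (16/5)/7 = 16/35.
Numerically: ≈ 0.457143.
(Since a = 7 > μ = 3.200000, the bound 16/35 is < 1 and informative.)

P[X ≥ 7] ≤ 16/35 ≈ 0.457143.


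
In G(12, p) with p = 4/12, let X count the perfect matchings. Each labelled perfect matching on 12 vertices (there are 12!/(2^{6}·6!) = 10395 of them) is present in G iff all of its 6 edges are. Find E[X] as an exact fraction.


K_12 has 12!/(2^{6}·6!) = 10395 labelled perfect matchings.
For each such perfect matching H, let X_H = 1 if all 6 edges of H are present in G. Then P[X_H = 1] = p^{6} = (1/3)^{6} = 1/729.
Summing the indicators: E[X] = Σ_H E[X_H] = 10395 · p^{6} = 10395 · 1/729 = 385/27.
Numerically: E[X] ≈ 14.3.

E[X] = 10395 · (1/3)^{6} = 385/27 ≈ 14.3.


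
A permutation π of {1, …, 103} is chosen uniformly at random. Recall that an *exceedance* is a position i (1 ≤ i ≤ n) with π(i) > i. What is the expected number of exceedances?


Write X = Σ_{i=1}^{103} X_i, where X_i = 1_{π(i) > i}.
For each fixed i, π(i) is uniform over {1, …, 103} (marginal of a uniform permutation), so P[π(i) > i] = (n − i)/n. Summing: Σ_{i=1}^{103} (n − i)/n = (0 + 1 + … + 102)/103 = 103(103 − 1)/(2·103) = (103 − 1)/2.
Hence E[X] = Σ_{i=1}^{103} (103 − i)/103 = 51 ≈ 51.000.

E[X] = 51 = 51.000.


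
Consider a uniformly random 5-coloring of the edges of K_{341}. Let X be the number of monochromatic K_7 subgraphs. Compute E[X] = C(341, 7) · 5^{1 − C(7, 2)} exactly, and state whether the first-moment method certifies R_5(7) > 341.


E[X] = C(341, 7) · 5^{1 − 21} = 99984606876440 · 5^{−20} = 99984606876440/95367431640625.
As a reduced fraction: E[X] = 19996921375288/19073486328125 ≈ 1.048415.
Is E[X] < 1? NO.
Since E[X] ≥ 1, the first-moment bound is inconclusive at n = 341; it does NOT by itself certify R_5(7) > 341.

E[X] = 19996921375288/19073486328125 ≈ 1.048415; E[X] ≥ 1; first-moment method inconclusive here.


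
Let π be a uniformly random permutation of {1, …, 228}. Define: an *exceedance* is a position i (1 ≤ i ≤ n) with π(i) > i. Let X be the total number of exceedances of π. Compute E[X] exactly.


Write X = Σ_{i=1}^{228} X_i, where X_i = 1_{π(i) > i}.
For each fixed i, π(i) is uniform over {1, …, 228} (marginal of a uniform permutation), so P[π(i) > i] = (n − i)/n. Summing: Σ_{i=1}^{228} (n − i)/n = (0 + 1 + … + 227)/228 = 228(228 − 1)/(2·228) = (228 − 1)/2.
Hence E[X] = Σ_{i=1}^{228} (228 − i)/228 = 227/2 ≈ 113.500.

E[X] = 227/2 = 113.500.


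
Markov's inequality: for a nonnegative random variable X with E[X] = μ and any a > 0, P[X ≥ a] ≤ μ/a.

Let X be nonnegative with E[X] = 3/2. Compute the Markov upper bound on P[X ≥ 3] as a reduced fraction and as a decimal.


μ = E[X] = 3/2, a = 3.
Markov: P[X ≥ 3] ≤ μ/a = (3/2)/3 = 1/2.
Numerically: ≈ 0.500.
(Since a = 3 > μ = 1.500, the bound 1/2 is < 1 and informative.)

P[X ≥ 3] ≤ 1/2 ≈ 0.500.


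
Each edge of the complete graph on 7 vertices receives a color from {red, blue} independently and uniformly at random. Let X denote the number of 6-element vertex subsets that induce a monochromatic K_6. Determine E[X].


Let X = Σ_S X_S over the C(7, 6) = 7 subsets S of size 6, where X_S = 1 if the K_6 on S is monochromatic.
For a fixed S, the K_6 on S has C(6, 2) = 15 edges. P[all 15 edges red] = (1/2)^15, and likewise for blue, so P[monochromatic] = 2·(1/2)^15 = 2^{1 − 15} = 1/16384.
Summing: E[X] = C(7, 6) · 2^{1 − 15} = 7 · 1/16384 = 7/16384.
Numerically: E[X] ≈ 0.000.

E[X] = C(7,6)·2^(1−C(6,2)) = 7/16384 ≈ 0.000.


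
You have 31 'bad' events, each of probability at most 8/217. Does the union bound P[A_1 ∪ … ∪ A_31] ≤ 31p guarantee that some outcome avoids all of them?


Union bound: P[∪_{i=1}^{31} A_i] ≤ Σ_i P[A_i] ≤ 31·p = 31·(8/217) = 8/7.
Numerically: 8/7 ≈ 1.143.
Is 8/7 < 1? NO.
Since the bound 8/7 is ≥ 1, the union bound is uninformative here; it does NOT by itself certify existence.

31·p = 8/7 ≈ 1.143; existence NOT certified by the union bound.


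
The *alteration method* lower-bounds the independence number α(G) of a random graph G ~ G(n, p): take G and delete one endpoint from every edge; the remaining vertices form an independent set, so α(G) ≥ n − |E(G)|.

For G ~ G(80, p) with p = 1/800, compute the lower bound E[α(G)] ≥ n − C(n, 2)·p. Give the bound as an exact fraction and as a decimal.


E[|E(G)|] = C(80, 2)·p = 3160 · (1/800) = 79/20.
E[α(G)] ≥ n − E[|E(G)|] = 80 − 79/20 = 1521/20.
Numerically: ≈ 76.050000.
(This is only a lower bound; the true E[α(G)] may be larger.)

E[α(G)] ≥ 1521/20 ≈ 76.050000.


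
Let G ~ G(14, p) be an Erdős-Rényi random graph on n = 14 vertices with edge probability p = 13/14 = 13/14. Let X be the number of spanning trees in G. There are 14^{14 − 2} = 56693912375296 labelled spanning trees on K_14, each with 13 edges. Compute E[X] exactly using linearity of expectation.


K_14 has 14^{14 − 2} = 56693912375296 labelled spanning trees.
For each such spanning tree H, let X_H = 1 if all 13 edges of H are present in G. Then P[X_H = 1] = p^{13} = (13/14)^{13} = 302875106592253/793714773254144.
By linearity of expectation: E[X] = Σ_H E[X_H] = 56693912375296 · p^{13} = 56693912375296 · 302875106592253/793714773254144 = 302875106592253/14.
Numerically: E[X] ≈ 2.16339e+13.

E[X] = 56693912375296 · (13/14)^{13} = 302875106592253/14 ≈ 2.16339e+13.


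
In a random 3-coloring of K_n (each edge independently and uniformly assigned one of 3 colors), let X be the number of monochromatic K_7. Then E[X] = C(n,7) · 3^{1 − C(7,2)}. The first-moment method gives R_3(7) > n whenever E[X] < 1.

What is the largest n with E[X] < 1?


We need C(n, 7) · 3^{1 − 21} < 1, i.e. C(n, 7) < 3^{21 − 1} = 3486784401.
Check values of n near the boundary:
  n = 75: C(75, 7) = 1984829850; 1984829850 < 3486784401? YES
  n = 76: C(76, 7) = 2186189400; 2186189400 < 3486784401? YES
  n = 77: C(77, 7) = 2404808340; 2404808340 < 3486784401? YES
  n = 78: C(78, 7) = 2641902120; 2641902120 < 3486784401? YES
  n = 79: C(79, 7) = 2898753715; 2898753715 < 3486784401? YES
  n = 80: C(80, 7) = 3176716400; 3176716400 < 3486784401? YES
  n = 81: C(81, 7) = 3477216600; 3477216600 < 3486784401? YES
  n = 82: C(82, 7) = 3801756816; 3801756816 < 3486784401? NO
  n = 83: C(83, 7) = 4151918628; 4151918628 < 3486784401? NO
The largest n with C(n, 7) < 3486784401 is n = 81 (where E[X] = 42928600/43046721 ≈ 0.997). Hence R_3(7) > 81, i.e. R_3(7) ≥ 82.

Largest n = 81; hence R_3(7) > 81.


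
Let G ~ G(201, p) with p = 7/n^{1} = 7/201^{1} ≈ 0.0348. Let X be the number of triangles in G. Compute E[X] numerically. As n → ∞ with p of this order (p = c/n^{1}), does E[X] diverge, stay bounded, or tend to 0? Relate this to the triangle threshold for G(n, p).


Number of potential triangles: C(201, 3) = 1333300.
Each occurs with probability p³ ≈ (0.0348)³ ≈ 4.22383e-05.
By linearity: E[X] = C(201, 3)·p³ ≈ 1333300 · 4.22383e-05 ≈ 56.316.
Here α = 1, so p = 7/n is exactly at the triangle threshold p ~ 1/n. Asymptotically E[X] → c³/6 = 7³/6 = 343/6 ≈ 57.167, a bounded constant. In this regime the triangle count is asymptotically Poisson(c³/6).

E[X] ≈ 56.316; in regime p = Θ(1/n^{1}) E[X] stays bounded (at the triangle threshold p ~ 1/n).


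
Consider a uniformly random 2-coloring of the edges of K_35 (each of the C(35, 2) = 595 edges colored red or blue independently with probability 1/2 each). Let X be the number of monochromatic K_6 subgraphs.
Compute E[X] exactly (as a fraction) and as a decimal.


Let X = Σ_S X_S over the C(35, 6) = 1623160 subsets S of size 6, where X_S = 1 if the K_6 on S is monochromatic.
For a fixed S, the K_6 on S has C(6, 2) = 15 edges. P[all 15 edges red] = (1/2)^15, and likewise for blue, so P[monochromatic] = 2·(1/2)^15 = 2^{1 − 15} = 1/16384.
By linearity of expectation: E[X] = C(35, 6) · 2^{1 − 15} = 1623160 · 1/16384 = 202895/2048.
Numerically: E[X] ≈ 99.06982.

E[X] = C(35,6)·2^(1−C(6,2)) = 202895/2048 ≈ 99.06982.


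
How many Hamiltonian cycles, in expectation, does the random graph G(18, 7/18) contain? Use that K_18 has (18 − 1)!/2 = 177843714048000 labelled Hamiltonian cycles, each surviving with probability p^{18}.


K_18 has (18 − 1)!/2 = 177843714048000 labelled Hamiltonian cycles.
For each such Hamiltonian cycle H, let X_H = 1 if all 18 edges of H are present in G. Then P[X_H = 1] = p^{18} = (7/18)^{18} = 1628413597910449/39346408075296537575424.
Summing the indicators: E[X] = Σ_H E[X_H] = 177843714048000 · p^{18} = 177843714048000 · 1628413597910449/39346408075296537575424 = 24246874921186846803875/3294258113514384.
Numerically: E[X] ≈ 7.36e+06.

E[X] = 177843714048000 · (7/18)^{18} = 24246874921186846803875/3294258113514384 ≈ 7.36e+06.


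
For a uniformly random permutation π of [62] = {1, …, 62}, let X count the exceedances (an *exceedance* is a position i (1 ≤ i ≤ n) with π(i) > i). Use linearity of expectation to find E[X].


Write X = Σ_{i=1}^{62} X_i, where X_i = 1_{π(i) > i}.
For each fixed i, π(i) is uniform over {1, …, 62} (marginal of a uniform permutation), so P[π(i) > i] = (n − i)/n. Summing: Σ_{i=1}^{62} (n − i)/n = (0 + 1 + … + 61)/62 = 62(62 − 1)/(2·62) = (62 − 1)/2.
Hence E[X] = Σ_{i=1}^{62} (62 − i)/62 = 61/2 ≈ 30.500.

E[X] = 61/2 = 30.500.


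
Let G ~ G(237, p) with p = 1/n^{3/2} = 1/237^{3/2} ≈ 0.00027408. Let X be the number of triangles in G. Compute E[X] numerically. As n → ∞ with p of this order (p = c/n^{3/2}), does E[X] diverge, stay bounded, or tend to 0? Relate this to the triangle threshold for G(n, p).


Number of potential triangles: C(237, 3) = 2190670.
Each occurs with probability p³ ≈ (0.00027408)³ ≈ 2.05888668e-11.
By linearity: E[X] = C(237, 3)·p³ ≈ 2190670 · 2.05888668e-11 ≈ 0.000045.
Since α = 3/2 > 1, p = c/n^{3/2} = o(1/n) is below the triangle threshold p ~ 1/n. Asymptotically E[X] ~ (c³/6)·n^{3(1−α)} = (1³/6)·n^{-1.5} → 0, so by Markov's inequality G has no triangles w.h.p.

E[X] ≈ 0.000045; in regime p = Θ(1/n^{3/2}) E[X] tends to 0 (below the triangle threshold p ~ 1/n).


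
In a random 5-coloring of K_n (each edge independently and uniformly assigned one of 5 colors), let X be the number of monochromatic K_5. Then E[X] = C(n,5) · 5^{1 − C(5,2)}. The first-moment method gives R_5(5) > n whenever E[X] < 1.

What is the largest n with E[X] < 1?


We need C(n, 5) · 5^{1 − 10} < 1, i.e. C(n, 5) < 5^{10 − 1} = 1953125.
Check values of n near the boundary:
  n = 48: C(48, 5) = 1712304; 1712304 < 1953125? YES
  n = 49: C(49, 5) = 1906884; 1906884 < 1953125? YES
  n = 50: C(50, 5) = 2118760; 2118760 < 1953125? NO
The largest n with C(n, 5) < 1953125 is n = 49 (where E[X] = 1906884/1953125 ≈ 0.976). Hence R_5(5) > 49, i.e. R_5(5) ≥ 50.

Largest n = 49; hence R_5(5) > 49.


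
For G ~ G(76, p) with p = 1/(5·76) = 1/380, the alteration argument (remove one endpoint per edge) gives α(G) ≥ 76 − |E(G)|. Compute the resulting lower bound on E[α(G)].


E[|E(G)|] = C(76, 2)·p = 2850 · (1/380) = 15/2.
E[α(G)] ≥ n − E[|E(G)|] = 76 − 15/2 = 137/2.
Numerically: ≈ 68.500.
(This is only a lower bound; the true E[α(G)] may be larger.)

E[α(G)] ≥ 137/2 ≈ 68.500.


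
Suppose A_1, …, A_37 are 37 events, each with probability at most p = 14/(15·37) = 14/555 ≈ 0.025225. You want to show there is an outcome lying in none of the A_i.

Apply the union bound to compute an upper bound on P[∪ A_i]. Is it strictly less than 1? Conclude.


Union bound: P[∪_{i=1}^{37} A_i] ≤ Σ_i P[A_i] ≤ 37·p = 37·(14/555) = 14/15.
Numerically: 14/15 ≈ 0.933333.
Is 14/15 < 1? YES.
Since P[∪ A_i] ≤ 14/15 < 1, the complement has P[∩ A_i^c] ≥ 1 − 14/15 = 1/15 > 0, so some outcome avoids every A_i.

37·p = 14/15 ≈ 0.933333; existence CERTIFIED by the union bound.


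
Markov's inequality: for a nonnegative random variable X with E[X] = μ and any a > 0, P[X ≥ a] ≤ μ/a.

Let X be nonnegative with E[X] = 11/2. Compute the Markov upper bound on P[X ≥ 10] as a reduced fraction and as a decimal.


μ = E[X] = 11/2, a = 10.
Markov: P[X ≥ 10] ≤ μ/a = (11/2)/10 = 11/20.
Numerically: ≈ 0.5500.
(Since a = 10 > μ = 5.5000, the bound 11/20 is < 1 and informative.)

P[X ≥ 10] ≤ 11/20 ≈ 0.5500.


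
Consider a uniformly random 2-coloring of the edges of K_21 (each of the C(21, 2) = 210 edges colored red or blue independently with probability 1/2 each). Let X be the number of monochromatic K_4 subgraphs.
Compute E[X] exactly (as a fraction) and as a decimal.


Let X = Σ_S X_S over the C(21, 4) = 5985 subsets S of size 4, where X_S = 1 if the K_4 on S is monochromatic.
For a fixed S, the K_4 on S has C(4, 2) = 6 edges. P[all 6 edges red] = (1/2)^6, and likewise for blue, so P[monochromatic] = 2·(1/2)^6 = 2^{1 − 6} = 1/32.
By linearity: E[X] = C(21, 4) · 2^{1 − 6} = 5985 · 1/32 = 5985/32.
Numerically: E[X] ≈ 187.0312.

E[X] = C(21,4)·2^(1−C(4,2)) = 5985/32 ≈ 187.0312.


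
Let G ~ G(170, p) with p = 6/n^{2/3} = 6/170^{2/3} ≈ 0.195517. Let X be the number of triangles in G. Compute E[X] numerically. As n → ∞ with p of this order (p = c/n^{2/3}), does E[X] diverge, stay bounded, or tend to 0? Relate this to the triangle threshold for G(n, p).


Number of potential triangles: C(170, 3) = 804440.
Each occurs with probability p³ ≈ (0.195517)³ ≈ 7.47404844e-03.
By linearity: E[X] = C(170, 3)·p³ ≈ 804440 · 7.47404844e-03 ≈ 6012.423529.
Since α = 2/3 < 1, p = c/n^{2/3} ≫ 1/n is above the triangle threshold p ~ 1/n. Asymptotically E[X] ~ (c³/6)·n^{3(1−α)} = (6³/6)·n^{1} → ∞; triangles are abundant w.h.p.

E[X] ≈ 6012.423529; in regime p = Θ(1/n^{2/3}) E[X] diverges (above the triangle threshold p ~ 1/n).


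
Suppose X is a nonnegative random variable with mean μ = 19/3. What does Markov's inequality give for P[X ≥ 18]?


μ = E[X] = 19/3, a = 18.
Markov: P[X ≥ 18] ≤ μ/a = (19/3)/18 = 19/54.
Numerically: ≈ 0.3519.
(Since a = 18 > μ = 6.3333, the bound 19/54 is < 1 and informative.)

P[X ≥ 18] ≤ 19/54 ≈ 0.3519.


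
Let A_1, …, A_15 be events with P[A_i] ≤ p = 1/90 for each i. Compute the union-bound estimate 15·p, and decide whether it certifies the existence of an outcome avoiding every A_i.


Union bound: P[∪_{i=1}^{15} A_i] ≤ Σ_i P[A_i] ≤ 15·p = 15·(1/90) = 1/6.
Numerically: 1/6 ≈ 0.1666667.
Is 1/6 < 1? YES.
Since P[∪ A_i] ≤ 1/6 < 1, the complement has P[∩ A_i^c] ≥ 1 − 1/6 = 5/6 > 0, so some outcome avoids every A_i.

15·p = 1/6 ≈ 0.1666667; existence CERTIFIED by the union bound.


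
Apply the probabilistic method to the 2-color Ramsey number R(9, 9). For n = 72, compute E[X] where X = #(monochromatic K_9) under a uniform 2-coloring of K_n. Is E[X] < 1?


E[X] = C(72, 9) · 2^{1 − 36} = 85113005120 · 2^{−35} = 85113005120/34359738368.
As a reduced fraction: E[X] = 1329890705/536870912 ≈ 2.4771.
Is E[X] < 1? NO.
Since E[X] ≥ 1, the first-moment bound is inconclusive at n = 72; it does NOT by itself certify R(9, 9) > 72.

E[X] = 1329890705/536870912 ≈ 2.4771; E[X] ≥ 1; first-moment method inconclusive here.


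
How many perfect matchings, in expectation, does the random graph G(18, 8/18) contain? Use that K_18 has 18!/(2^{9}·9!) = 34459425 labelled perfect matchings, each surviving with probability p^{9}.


K_18 has 18!/(2^{9}·9!) = 34459425 labelled perfect matchings.
For each such perfect matching H, let X_H = 1 if all 9 edges of H are present in G. Then P[X_H = 1] = p^{9} = (4/9)^{9} = 262144/387420489.
Summing the indicators: E[X] = Σ_H E[X_H] = 34459425 · p^{9} = 34459425 · 262144/387420489 = 111522611200/4782969.
Numerically: E[X] ≈ 2.332e+04.

E[X] = 34459425 · (4/9)^{9} = 111522611200/4782969 ≈ 2.332e+04.


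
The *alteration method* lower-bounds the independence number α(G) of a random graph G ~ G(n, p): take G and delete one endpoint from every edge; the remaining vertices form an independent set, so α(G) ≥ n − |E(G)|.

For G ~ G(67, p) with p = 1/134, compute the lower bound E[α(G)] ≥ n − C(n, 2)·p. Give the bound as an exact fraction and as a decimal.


E[|E(G)|] = C(67, 2)·p = 2211 · (1/134) = 33/2.
E[α(G)] ≥ n − E[|E(G)|] = 67 − 33/2 = 101/2.
Numerically: ≈ 50.500000.
(This is only a lower bound; the true E[α(G)] may be larger.)

E[α(G)] ≥ 101/2 ≈ 50.500000.


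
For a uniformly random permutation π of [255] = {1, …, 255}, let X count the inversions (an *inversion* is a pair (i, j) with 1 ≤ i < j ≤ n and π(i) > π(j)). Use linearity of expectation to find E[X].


Write X = Σ X_I over the C(255, 2) = 32385 pairs i < j, with X_I the indicator of one inversion.
There are 32385 indicators.
For each fixed pair i < j, the values π(i) and π(j) are two distinct elements of {1, …, 255} in uniformly random order; by symmetry P[π(i) > π(j)] = 1/2.
By linearity: E[X] = 32385 · (1/2) = C(255, 2) · (1/2) = 32385/2 = 32385/2 ≈ 16192.500.

E[X] = 32385/2 = 16192.500.


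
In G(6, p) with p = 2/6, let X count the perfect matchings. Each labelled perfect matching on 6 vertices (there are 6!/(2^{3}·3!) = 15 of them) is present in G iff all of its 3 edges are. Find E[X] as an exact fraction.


K_6 has 6!/(2^{3}·3!) = 15 labelled perfect matchings.
For each such perfect matching H, let X_H = 1 if all 3 edges of H are present in G. Then P[X_H = 1] = p^{3} = (1/3)^{3} = 1/27.
Summing the indicators: E[X] = Σ_H E[X_H] = 15 · p^{3} = 15 · 1/27 = 5/9.
Numerically: E[X] ≈ 0.555556.

E[X] = 15 · (1/3)^{3} = 5/9 ≈ 0.555556.


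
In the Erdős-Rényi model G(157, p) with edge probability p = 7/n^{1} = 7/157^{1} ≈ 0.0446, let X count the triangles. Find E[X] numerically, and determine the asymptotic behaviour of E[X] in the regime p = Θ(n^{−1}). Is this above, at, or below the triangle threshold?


Number of potential triangles: C(157, 3) = 632710.
Each occurs with probability p³ ≈ (0.0446)³ ≈ 8.86329e-05.
By linearity: E[X] = C(157, 3)·p³ ≈ 632710 · 8.86329e-05 ≈ 56.079.
Here α = 1, so p = 7/n is exactly at the triangle threshold p ~ 1/n. Asymptotically E[X] → c³/6 = 7³/6 = 343/6 ≈ 57.167, a bounded constant. In this regime the triangle count is asymptotically Poisson(c³/6).

E[X] ≈ 56.079; in regime p = Θ(1/n^{1}) E[X] stays bounded (at the triangle threshold p ~ 1/n).


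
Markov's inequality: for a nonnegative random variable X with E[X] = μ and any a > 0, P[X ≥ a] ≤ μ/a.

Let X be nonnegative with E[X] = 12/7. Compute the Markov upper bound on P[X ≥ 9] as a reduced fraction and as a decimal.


μ = E[X] = 12/7, a = 9.
Markov: P[X ≥ 9] ≤ μ/a = (12/7)/9 = 4/21.
Numerically: ≈ 0.190476.
(Since a = 9 > μ = 1.714286, the bound 4/21 is < 1 and informative.)

P[X ≥ 9] ≤ 4/21 ≈ 0.190476.


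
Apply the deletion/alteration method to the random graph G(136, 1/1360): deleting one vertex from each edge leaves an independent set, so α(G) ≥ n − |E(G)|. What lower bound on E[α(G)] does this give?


E[|E(G)|] = C(136, 2)·p = 9180 · (1/1360) = 27/4.
E[α(G)] ≥ n − E[|E(G)|] = 136 − 27/4 = 517/4.
Numerically: ≈ 129.25000.
(This is only a lower bound; the true E[α(G)] may be larger.)

E[α(G)] ≥ 517/4 ≈ 129.25000.


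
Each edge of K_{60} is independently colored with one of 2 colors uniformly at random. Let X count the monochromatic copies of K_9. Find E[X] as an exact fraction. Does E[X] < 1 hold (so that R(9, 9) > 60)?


E[X] = C(60, 9) · 2^{1 − 36} = 14783142660 · 2^{−35} = 14783142660/34359738368.
As a reduced fraction: E[X] = 3695785665/8589934592 ≈ 0.43025.
Is E[X] < 1? YES.
Since E[X] < 1, there exists a 2-coloring of K_{60} with no monochromatic K_9; hence R(9, 9) > 60.

E[X] = 3695785665/8589934592 ≈ 0.43025; E[X] < 1, so R(9, 9) > 60.


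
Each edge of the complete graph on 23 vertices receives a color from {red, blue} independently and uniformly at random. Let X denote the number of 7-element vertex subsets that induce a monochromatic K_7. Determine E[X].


Let X = Σ_S X_S over the C(23, 7) = 245157 subsets S of size 7, where X_S = 1 if the K_7 on S is monochromatic.
For a fixed S, the K_7 on S has C(7, 2) = 21 edges. P[all 21 edges red] = (1/2)^21, and likewise for blue, so P[monochromatic] = 2·(1/2)^21 = 2^{1 − 21} = 1/1048576.
By linearity: E[X] = C(23, 7) · 2^{1 − 21} = 245157 · 1/1048576 = 245157/1048576.
Numerically: E[X] ≈ 0.233800.

E[X] = C(23,7)·2^(1−C(7,2)) = 245157/1048576 ≈ 0.233800.


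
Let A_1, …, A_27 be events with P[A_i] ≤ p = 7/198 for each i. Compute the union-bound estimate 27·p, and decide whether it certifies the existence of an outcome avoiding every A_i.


Union bound: P[∪_{i=1}^{27} A_i] ≤ Σ_i P[A_i] ≤ 27·p = 27·(7/198) = 21/22.
Numerically: 21/22 ≈ 0.955.
Is 21/22 < 1? YES.
Since P[∪ A_i] ≤ 21/22 < 1, the complement has P[∩ A_i^c] ≥ 1 − 21/22 = 1/22 > 0, so some outcome avoids every A_i.

27·p = 21/22 ≈ 0.955; existence CERTIFIED by the union bound.


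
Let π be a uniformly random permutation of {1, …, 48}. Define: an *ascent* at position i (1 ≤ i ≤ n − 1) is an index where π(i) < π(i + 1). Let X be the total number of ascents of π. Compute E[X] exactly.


Write X = Σ X_I over i = 1, …, 47, with X_I the indicator of one ascent.
There are 47 indicators.
For each fixed i, the pair (π(i), π(i+1)) is a uniformly random ordered pair of distinct values from {1, …, 48}; by symmetry P[π(i) < π(i+1)] = 1/2.
By linearity: E[X] = 47 · (1/2) = (48 − 1) · (1/2) = 47/2 ≈ 23.500000.

E[X] = 47/2 = 23.500000.


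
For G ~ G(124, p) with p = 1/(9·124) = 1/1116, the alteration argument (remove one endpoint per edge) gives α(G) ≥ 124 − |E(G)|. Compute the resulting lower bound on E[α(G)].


E[|E(G)|] = C(124, 2)·p = 7626 · (1/1116) = 41/6.
E[α(G)] ≥ n − E[|E(G)|] = 124 − 41/6 = 703/6.
Numerically: ≈ 117.16667.
(This is only a lower bound; the true E[α(G)] may be larger.)

E[α(G)] ≥ 703/6 ≈ 117.16667.


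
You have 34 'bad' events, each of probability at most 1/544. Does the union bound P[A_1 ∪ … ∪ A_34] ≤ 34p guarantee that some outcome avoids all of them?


Union bound: P[∪_{i=1}^{34} A_i] ≤ Σ_i P[A_i] ≤ 34·p = 34·(1/544) = 1/16.
Numerically: 1/16 ≈ 0.0625.
Is 1/16 < 1? YES.
Since P[∪ A_i] ≤ 1/16 < 1, the complement has P[∩ A_i^c] ≥ 1 − 1/16 = 15/16 > 0, so some outcome avoids every A_i.

34·p = 1/16 ≈ 0.0625; existence CERTIFIED by the union bound.


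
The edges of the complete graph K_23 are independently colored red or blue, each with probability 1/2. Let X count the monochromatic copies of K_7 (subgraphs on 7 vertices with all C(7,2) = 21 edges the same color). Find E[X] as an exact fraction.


Let X = Σ_S X_S over the C(23, 7) = 245157 subsets S of size 7, where X_S = 1 if the K_7 on S is monochromatic.
For a fixed S, the K_7 on S has C(7, 2) = 21 edges. P[all 21 edges red] = (1/2)^21, and likewise for blue, so P[monochromatic] = 2·(1/2)^21 = 2^{1 − 21} = 1/1048576.
By linearity: E[X] = C(23, 7) · 2^{1 − 21} = 245157 · 1/1048576 = 245157/1048576.
Numerically: E[X] ≈ 0.233800.

E[X] = C(23,7)·2^(1−C(7,2)) = 245157/1048576 ≈ 0.233800.


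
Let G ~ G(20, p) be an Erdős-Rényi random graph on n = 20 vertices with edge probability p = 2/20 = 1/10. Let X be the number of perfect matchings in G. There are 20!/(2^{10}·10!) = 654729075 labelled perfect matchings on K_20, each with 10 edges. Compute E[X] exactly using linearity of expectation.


K_20 has 20!/(2^{10}·10!) = 654729075 labelled perfect matchings.
For each such perfect matching H, let X_H = 1 if all 10 edges of H are present in G. Then P[X_H = 1] = p^{10} = (1/10)^{10} = 1/10000000000.
Summing the indicators: E[X] = Σ_H E[X_H] = 654729075 · p^{10} = 654729075 · 1/10000000000 = 26189163/400000000.
Numerically: E[X] ≈ 0.0654729.

E[X] = 654729075 · (1/10)^{10} = 26189163/400000000 ≈ 0.0654729.


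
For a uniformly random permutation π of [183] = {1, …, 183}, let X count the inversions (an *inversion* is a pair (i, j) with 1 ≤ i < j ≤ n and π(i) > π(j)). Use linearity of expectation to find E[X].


Write X = Σ X_I over the C(183, 2) = 16653 pairs i < j, with X_I the indicator of one inversion.
There are 16653 indicators.
For each fixed pair i < j, the values π(i) and π(j) are two distinct elements of {1, …, 183} in uniformly random order; by symmetry P[π(i) > π(j)] = 1/2.
By linearity: E[X] = 16653 · (1/2) = C(183, 2) · (1/2) = 16653/2 = 16653/2 ≈ 8326.500.

E[X] = 16653/2 = 8326.500.


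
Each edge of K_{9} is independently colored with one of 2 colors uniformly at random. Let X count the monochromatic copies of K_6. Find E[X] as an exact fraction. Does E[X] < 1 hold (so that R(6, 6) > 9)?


E[X] = C(9, 6) · 2^{1 − 15} = 84 · 2^{−14} = 84/16384.
As a reduced fraction: E[X] = 21/4096 ≈ 0.00513.
Is E[X] < 1? YES.
Since E[X] < 1, there exists a 2-coloring of K_{9} with no monochromatic K_6; hence R(6, 6) > 9.

E[X] = 21/4096 ≈ 0.00513; E[X] < 1, so R(6, 6) > 9.


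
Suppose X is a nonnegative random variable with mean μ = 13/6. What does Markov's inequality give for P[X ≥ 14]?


μ = E[X] = 13/6, a = 14.
Markov: P[X ≥ 14] ≤ μ/a = (13/6)/14 = 13/84.
Numerically: ≈ 0.154762.
(Since a = 14 > μ = 2.166667, the bound 13/84 is < 1 and informative.)

P[X ≥ 14] ≤ 13/84 ≈ 0.154762.


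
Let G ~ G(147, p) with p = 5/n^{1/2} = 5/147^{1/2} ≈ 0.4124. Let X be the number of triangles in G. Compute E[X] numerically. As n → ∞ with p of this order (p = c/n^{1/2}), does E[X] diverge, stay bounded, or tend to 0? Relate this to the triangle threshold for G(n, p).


Number of potential triangles: C(147, 3) = 518665.
Each occurs with probability p³ ≈ (0.4124)³ ≈ 7.013487e-02.
By linearity: E[X] = C(147, 3)·p³ ≈ 518665 · 7.013487e-02 ≈ 36376.5036.
Since α = 1/2 < 1, p = c/n^{1/2} ≫ 1/n is above the triangle threshold p ~ 1/n. Asymptotically E[X] ~ (c³/6)·n^{3(1−α)} = (5³/6)·n^{1.5} → ∞; triangles are abundant w.h.p.

E[X] ≈ 36376.5036; in regime p = Θ(1/n^{1/2}) E[X] diverges (above the triangle threshold p ~ 1/n).


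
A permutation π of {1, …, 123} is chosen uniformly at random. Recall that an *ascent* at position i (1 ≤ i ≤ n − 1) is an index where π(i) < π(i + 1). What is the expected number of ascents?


Write X = Σ X_I over i = 1, …, 122, with X_I the indicator of one ascent.
There are 122 indicators.
For each fixed i, the pair (π(i), π(i+1)) is a uniformly random ordered pair of distinct values from {1, …, 123}; by symmetry P[π(i) < π(i+1)] = 1/2.
By linearity: E[X] = 122 · (1/2) = (123 − 1) · (1/2) = 61 ≈ 61.00000.

E[X] = 61 = 61.00000.


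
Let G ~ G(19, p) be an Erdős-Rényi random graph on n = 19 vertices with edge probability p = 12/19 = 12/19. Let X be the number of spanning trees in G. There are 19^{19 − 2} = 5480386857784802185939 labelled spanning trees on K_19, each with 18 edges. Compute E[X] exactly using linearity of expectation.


K_19 has 19^{19 − 2} = 5480386857784802185939 labelled spanning trees.
For each such spanning tree H, let X_H = 1 if all 18 edges of H are present in G. Then P[X_H = 1] = p^{18} = (12/19)^{18} = 26623333280885243904/104127350297911241532841.
By linearity of expectation: E[X] = Σ_H E[X_H] = 5480386857784802185939 · p^{18} = 5480386857784802185939 · 26623333280885243904/104127350297911241532841 = 26623333280885243904/19.
Numerically: E[X] ≈ 1.40123e+18.

E[X] = 5480386857784802185939 · (12/19)^{18} = 26623333280885243904/19 ≈ 1.40123e+18.


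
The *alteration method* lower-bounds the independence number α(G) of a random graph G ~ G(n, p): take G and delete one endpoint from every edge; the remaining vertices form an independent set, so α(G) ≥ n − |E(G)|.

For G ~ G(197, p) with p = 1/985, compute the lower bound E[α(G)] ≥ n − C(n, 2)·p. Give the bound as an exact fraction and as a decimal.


E[|E(G)|] = C(197, 2)·p = 19306 · (1/985) = 98/5.
E[α(G)] ≥ n − E[|E(G)|] = 197 − 98/5 = 887/5.
Numerically: ≈ 177.400.
(This is only a lower bound; the true E[α(G)] may be larger.)

E[α(G)] ≥ 887/5 ≈ 177.400.


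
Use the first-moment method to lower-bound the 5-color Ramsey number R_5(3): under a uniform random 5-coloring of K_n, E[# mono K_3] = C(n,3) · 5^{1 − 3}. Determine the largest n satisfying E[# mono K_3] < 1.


We need C(n, 3) · 5^{1 − 3} < 1, i.e. C(n, 3) < 5^{3 − 1} = 25.
Check values of n near the boundary:
  n = 3: C(3, 3) = 1; 1 < 25? YES
  n = 4: C(4, 3) = 4; 4 < 25? YES
  n = 5: C(5, 3) = 10; 10 < 25? YES
  n = 6: C(6, 3) = 20; 20 < 25? YES
  n = 7: C(7, 3) = 35; 35 < 25? NO
  n = 8: C(8, 3) = 56; 56 < 25? NO
The largest n with C(n, 3) < 25 is n = 6 (where E[X] = 4/5 ≈ 0.800000). Hence R_5(3) > 6, i.e. R_5(3) ≥ 7.

Largest n = 6; hence R_5(3) > 6.


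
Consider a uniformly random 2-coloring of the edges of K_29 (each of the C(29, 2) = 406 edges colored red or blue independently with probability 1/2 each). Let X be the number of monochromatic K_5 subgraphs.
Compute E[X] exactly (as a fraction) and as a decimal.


Let X = Σ_S X_S over the C(29, 5) = 118755 subsets S of size 5, where X_S = 1 if the K_5 on S is monochromatic.
For a fixed S, the K_5 on S has C(5, 2) = 10 edges. P[all 10 edges red] = (1/2)^10, and likewise for blue, so P[monochromatic] = 2·(1/2)^10 = 2^{1 − 10} = 1/512.
By linearity: E[X] = C(29, 5) · 2^{1 − 10} = 118755 · 1/512 = 118755/512.
Numerically: E[X] ≈ 231.943.

E[X] = C(29,5)·2^(1−C(5,2)) = 118755/512 ≈ 231.943.


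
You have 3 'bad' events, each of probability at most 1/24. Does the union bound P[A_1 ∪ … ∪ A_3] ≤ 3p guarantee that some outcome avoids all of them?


Union bound: P[∪_{i=1}^{3} A_i] ≤ Σ_i P[A_i] ≤ 3·p = 3·(1/24) = 1/8.
Numerically: 1/8 ≈ 0.1250.
Is 1/8 < 1? YES.
Since P[∪ A_i] ≤ 1/8 < 1, the complement has P[∩ A_i^c] ≥ 1 − 1/8 = 7/8 > 0, so some outcome avoids every A_i.

3·p = 1/8 ≈ 0.1250; existence CERTIFIED by the union bound.


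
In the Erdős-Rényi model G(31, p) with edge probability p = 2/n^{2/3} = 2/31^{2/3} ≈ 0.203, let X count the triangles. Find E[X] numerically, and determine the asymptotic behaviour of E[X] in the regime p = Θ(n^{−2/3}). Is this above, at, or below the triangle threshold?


Number of potential triangles: C(31, 3) = 4495.
Each occurs with probability p³ ≈ (0.203)³ ≈ 8.32466e-03.
By linearity: E[X] = C(31, 3)·p³ ≈ 4495 · 8.32466e-03 ≈ 37.419.
Since α = 2/3 < 1, p = c/n^{2/3} ≫ 1/n is above the triangle threshold p ~ 1/n. Asymptotically E[X] ~ (c³/6)·n^{3(1−α)} = (2³/6)·n^{1} → ∞; triangles are abundant w.h.p.

E[X] ≈ 37.419; in regime p = Θ(1/n^{2/3}) E[X] diverges (above the triangle threshold p ~ 1/n).


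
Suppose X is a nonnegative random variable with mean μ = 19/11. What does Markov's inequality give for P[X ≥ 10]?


μ = E[X] = 19/11, a = 10.
Markov: P[X ≥ 10] ≤ μ/a = (19/11)/10 = 19/110.
Numerically: ≈ 0.1727.
(Since a = 10 > μ = 1.7273, the bound 19/110 is < 1 and informative.)

P[X ≥ 10] ≤ 19/110 ≈ 0.1727.


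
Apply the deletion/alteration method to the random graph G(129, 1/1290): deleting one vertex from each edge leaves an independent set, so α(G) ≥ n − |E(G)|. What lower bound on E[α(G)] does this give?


E[|E(G)|] = C(129, 2)·p = 8256 · (1/1290) = 32/5.
E[α(G)] ≥ n − E[|E(G)|] = 129 − 32/5 = 613/5.
Numerically: ≈ 122.600000.
(This is only a lower bound; the true E[α(G)] may be larger.)

E[α(G)] ≥ 613/5 ≈ 122.600000.


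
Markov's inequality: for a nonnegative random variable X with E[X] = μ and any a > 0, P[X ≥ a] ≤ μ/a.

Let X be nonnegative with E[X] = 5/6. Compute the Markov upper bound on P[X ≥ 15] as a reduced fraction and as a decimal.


μ = E[X] = 5/6, a = 15.
Markov: P[X ≥ 15] ≤ μ/a = (5/6)/15 = 1/18.
Numerically: ≈ 0.05556.
(Since a = 15 > μ = 0.83333, the bound 1/18 is < 1 and informative.)

P[X ≥ 15] ≤ 1/18 ≈ 0.05556.


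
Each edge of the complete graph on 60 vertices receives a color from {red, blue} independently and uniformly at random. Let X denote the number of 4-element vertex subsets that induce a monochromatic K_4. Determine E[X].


Let X = Σ_S X_S over the C(60, 4) = 487635 subsets S of size 4, where X_S = 1 if the K_4 on S is monochromatic.
For a fixed S, the K_4 on S has C(4, 2) = 6 edges. P[all 6 edges red] = (1/2)^6, and likewise for blue, so P[monochromatic] = 2·(1/2)^6 = 2^{1 − 6} = 1/32.
By linearity: E[X] = C(60, 4) · 2^{1 − 6} = 487635 · 1/32 = 487635/32.
Numerically: E[X] ≈ 15238.59375.

E[X] = C(60,4)·2^(1−C(4,2)) = 487635/32 ≈ 15238.59375.


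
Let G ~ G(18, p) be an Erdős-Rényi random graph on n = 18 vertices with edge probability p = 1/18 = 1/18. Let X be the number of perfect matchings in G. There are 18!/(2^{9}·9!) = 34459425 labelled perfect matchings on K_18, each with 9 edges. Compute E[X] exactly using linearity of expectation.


K_18 has 18!/(2^{9}·9!) = 34459425 labelled perfect matchings.
For each such perfect matching H, let X_H = 1 if all 9 edges of H are present in G. Then P[X_H = 1] = p^{9} = (1/18)^{9} = 1/198359290368.
By linearity of expectation: E[X] = Σ_H E[X_H] = 34459425 · p^{9} = 34459425 · 1/198359290368 = 425425/2448880128.
Numerically: E[X] ≈ 0.00017372.

E[X] = 34459425 · (1/18)^{9} = 425425/2448880128 ≈ 0.00017372.
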